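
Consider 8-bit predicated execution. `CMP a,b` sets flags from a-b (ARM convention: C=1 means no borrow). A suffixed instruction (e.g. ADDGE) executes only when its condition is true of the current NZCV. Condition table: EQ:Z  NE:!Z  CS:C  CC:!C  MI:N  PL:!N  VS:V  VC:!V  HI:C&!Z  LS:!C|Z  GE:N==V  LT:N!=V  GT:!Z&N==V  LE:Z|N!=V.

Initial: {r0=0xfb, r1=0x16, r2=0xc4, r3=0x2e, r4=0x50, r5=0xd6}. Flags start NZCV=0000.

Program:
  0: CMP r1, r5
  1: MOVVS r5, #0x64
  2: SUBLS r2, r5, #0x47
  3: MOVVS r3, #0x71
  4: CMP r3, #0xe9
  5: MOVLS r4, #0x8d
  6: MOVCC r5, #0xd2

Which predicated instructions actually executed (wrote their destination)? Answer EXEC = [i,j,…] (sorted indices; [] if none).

0: ✓ CMP  NZCV=0000
1: · MOVVS
2: ✓ SUBLS  r2←0x8f
3: · MOVVS
4: ✓ CMP  NZCV=0000
5: ✓ MOVLS  r4←0x8d
6: ✓ MOVCC  r5←0xd2

EXEC = [2,5,6]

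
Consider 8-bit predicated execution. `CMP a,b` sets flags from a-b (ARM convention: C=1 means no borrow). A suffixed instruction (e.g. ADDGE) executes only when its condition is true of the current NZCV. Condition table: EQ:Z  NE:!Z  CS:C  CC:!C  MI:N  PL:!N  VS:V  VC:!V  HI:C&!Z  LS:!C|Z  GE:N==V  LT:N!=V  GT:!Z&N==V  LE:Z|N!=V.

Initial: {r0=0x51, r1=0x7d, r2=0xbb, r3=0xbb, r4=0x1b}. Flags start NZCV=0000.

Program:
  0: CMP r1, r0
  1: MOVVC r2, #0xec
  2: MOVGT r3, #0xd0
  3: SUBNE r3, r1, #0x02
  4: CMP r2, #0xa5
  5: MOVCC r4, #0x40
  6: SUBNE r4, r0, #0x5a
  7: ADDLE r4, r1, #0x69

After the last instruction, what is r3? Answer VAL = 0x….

VAL = 0x7b

[0] flags=0010 → (cmp)
[1] flags=0010 VC?T → r2=0xec
[2] flags=0010 GT?T → r3=0xd0
[3] flags=0010 NE?T → r3=0x7b
[4] flags=0010 → (cmp)
[5] flags=0010 CC?F → skip
[6] flags=0010 NE?T → r4=0xf7
[7] flags=0010 LE?F → skip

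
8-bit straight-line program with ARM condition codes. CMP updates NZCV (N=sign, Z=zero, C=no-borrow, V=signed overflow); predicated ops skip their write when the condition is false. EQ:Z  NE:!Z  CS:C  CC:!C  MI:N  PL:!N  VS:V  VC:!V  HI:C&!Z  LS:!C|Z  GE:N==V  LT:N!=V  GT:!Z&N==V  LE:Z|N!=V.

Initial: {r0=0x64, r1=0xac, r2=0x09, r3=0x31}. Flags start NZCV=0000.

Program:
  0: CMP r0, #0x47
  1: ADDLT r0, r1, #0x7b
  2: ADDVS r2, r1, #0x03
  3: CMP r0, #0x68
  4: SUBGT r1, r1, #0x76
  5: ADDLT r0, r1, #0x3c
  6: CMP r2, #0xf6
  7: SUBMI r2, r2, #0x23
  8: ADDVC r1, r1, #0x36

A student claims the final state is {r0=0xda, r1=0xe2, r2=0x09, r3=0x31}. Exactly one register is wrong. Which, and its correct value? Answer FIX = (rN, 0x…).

[0] flags=0010 → (cmp)
[1] flags=0010 LT?F → skip
[2] flags=0010 VS?F → skip
[3] flags=1000 → (cmp)
[4] flags=1000 GT?F → skip
[5] flags=1000 LT?T → r0=0xe8
[6] flags=0000 → (cmp)
[7] flags=0000 MI?F → skip
[8] flags=0000 VC?T → r1=0xe2

FIX = (r0, 0xe8)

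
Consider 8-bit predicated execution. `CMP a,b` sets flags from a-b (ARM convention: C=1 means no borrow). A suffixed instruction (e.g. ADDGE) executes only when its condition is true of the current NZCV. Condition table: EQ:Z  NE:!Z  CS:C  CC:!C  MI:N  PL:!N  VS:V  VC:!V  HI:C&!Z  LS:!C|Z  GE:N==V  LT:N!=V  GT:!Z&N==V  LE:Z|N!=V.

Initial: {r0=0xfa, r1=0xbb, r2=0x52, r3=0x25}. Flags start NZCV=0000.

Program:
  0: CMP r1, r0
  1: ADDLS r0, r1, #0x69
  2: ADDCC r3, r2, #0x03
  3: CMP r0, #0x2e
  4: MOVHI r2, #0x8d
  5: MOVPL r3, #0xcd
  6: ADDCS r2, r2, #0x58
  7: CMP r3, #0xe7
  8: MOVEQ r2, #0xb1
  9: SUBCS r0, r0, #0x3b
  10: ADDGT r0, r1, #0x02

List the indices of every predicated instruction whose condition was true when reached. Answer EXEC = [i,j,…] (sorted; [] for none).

0: ✓ CMP  NZCV=1000
1: ✓ ADDLS  r0←0x24
2: ✓ ADDCC  r3←0x55
3: ✓ CMP  NZCV=1000
4: · MOVHI
5: · MOVPL
6: · ADDCS
7: ✓ CMP  NZCV=0000
8: · MOVEQ
9: · SUBCS
10: ✓ ADDGT  r0←0xbd

EXEC = [1,2,10]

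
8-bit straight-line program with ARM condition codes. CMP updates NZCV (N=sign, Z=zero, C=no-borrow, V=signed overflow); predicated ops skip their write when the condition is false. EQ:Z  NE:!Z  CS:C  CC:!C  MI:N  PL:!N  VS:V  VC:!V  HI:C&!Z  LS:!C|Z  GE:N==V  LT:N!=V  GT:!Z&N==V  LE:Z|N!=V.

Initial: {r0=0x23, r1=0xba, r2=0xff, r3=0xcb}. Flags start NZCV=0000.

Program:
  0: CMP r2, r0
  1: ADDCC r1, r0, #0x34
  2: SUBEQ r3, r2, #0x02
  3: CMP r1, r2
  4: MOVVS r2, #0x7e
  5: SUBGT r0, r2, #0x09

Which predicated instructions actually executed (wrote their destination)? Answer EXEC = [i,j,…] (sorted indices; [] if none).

EXEC = []

[0] flags=1010 → (cmp)
[1] flags=1010 CC?F → skip
[2] flags=1010 EQ?F → skip
[3] flags=1000 → (cmp)
[4] flags=1000 VS?F → skip
[5] flags=1000 GT?F → skip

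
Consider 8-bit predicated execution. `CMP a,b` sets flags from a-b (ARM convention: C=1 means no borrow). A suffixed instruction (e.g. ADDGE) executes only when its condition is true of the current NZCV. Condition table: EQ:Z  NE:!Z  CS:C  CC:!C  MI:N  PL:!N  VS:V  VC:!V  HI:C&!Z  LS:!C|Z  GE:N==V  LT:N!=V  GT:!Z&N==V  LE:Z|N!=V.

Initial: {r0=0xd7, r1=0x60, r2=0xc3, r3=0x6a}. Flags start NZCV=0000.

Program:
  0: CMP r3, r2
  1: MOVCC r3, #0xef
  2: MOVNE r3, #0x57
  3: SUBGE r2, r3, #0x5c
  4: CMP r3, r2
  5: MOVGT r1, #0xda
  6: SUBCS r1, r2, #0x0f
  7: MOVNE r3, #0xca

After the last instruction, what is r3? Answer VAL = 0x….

VAL = 0xca

[0] flags=1001 → (cmp)
[1] flags=1001 CC?T → r3=0xef
[2] flags=1001 NE?T → r3=0x57
[3] flags=1001 GE?T → r2=0xfb
[4] flags=0000 → (cmp)
[5] flags=0000 GT?T → r1=0xda
[6] flags=0000 CS?F → skip
[7] flags=0000 NE?T → r3=0xca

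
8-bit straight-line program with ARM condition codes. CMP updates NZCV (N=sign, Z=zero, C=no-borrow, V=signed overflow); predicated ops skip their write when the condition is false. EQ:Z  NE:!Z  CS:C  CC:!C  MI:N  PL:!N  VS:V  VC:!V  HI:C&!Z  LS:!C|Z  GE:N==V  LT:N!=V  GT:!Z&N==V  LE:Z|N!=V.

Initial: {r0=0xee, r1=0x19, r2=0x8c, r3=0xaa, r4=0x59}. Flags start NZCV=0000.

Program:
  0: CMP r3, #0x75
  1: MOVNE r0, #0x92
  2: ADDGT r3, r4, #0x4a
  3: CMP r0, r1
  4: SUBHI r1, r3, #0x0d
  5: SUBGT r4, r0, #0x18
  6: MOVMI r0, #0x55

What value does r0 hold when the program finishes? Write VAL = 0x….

VAL = 0x92

[0] flags=0011 → (cmp)
[1] flags=0011 NE?T → r0=0x92
[2] flags=0011 GT?F → skip
[3] flags=0011 → (cmp)
[4] flags=0011 HI?T → r1=0x9d
[5] flags=0011 GT?F → skip
[6] flags=0011 MI?F → skip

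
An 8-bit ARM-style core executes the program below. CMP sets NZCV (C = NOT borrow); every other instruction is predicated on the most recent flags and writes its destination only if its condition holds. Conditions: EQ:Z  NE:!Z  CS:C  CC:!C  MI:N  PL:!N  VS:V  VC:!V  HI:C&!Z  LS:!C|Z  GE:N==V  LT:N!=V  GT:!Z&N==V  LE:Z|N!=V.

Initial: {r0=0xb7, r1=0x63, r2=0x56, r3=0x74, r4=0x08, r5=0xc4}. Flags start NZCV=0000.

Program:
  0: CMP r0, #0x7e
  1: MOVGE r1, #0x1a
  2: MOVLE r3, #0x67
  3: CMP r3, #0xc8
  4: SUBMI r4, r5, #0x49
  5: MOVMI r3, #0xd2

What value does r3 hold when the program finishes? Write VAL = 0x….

VAL = 0xd2

0: ✓ CMP  NZCV=0011
1: · MOVGE
2: ✓ MOVLE  r3←0x67
3: ✓ CMP  NZCV=1001
4: ✓ SUBMI  r4←0x7b
5: ✓ MOVMI  r3←0xd2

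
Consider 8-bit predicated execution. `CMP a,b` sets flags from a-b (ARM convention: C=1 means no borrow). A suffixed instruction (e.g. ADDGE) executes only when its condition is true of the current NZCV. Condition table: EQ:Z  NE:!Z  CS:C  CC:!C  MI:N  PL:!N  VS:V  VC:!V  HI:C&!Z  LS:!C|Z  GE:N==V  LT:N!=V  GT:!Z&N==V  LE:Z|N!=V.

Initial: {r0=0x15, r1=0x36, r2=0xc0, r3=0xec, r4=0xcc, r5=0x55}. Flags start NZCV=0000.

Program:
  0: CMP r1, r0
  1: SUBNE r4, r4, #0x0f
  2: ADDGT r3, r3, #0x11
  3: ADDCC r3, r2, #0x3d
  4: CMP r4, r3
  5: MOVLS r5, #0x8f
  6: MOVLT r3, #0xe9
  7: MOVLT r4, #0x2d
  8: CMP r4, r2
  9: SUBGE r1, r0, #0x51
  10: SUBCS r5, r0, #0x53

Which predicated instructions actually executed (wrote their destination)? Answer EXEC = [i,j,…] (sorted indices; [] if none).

0: ✓ CMP  NZCV=0010
1: ✓ SUBNE  r4←0xbd
2: ✓ ADDGT  r3←0xfd
3: · ADDCC
4: ✓ CMP  NZCV=1000
5: ✓ MOVLS  r5←0x8f
6: ✓ MOVLT  r3←0xe9
7: ✓ MOVLT  r4←0x2d
8: ✓ CMP  NZCV=0000
9: ✓ SUBGE  r1←0xc4
10: · SUBCS

EXEC = [1,2,5,6,7,9]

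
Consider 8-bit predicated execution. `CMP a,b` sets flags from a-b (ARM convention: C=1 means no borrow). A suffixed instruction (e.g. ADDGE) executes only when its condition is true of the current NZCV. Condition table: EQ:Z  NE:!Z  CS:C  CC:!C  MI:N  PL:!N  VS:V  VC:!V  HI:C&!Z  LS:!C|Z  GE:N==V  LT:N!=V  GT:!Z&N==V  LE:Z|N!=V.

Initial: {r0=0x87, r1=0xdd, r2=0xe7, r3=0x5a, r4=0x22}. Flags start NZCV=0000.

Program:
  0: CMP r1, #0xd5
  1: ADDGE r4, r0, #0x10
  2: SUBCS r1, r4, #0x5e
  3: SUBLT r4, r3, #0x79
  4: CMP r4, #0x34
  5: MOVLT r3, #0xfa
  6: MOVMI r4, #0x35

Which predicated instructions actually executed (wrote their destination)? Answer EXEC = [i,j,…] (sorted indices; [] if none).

[0] flags=0010 → (cmp)
[1] flags=0010 GE?T → r4=0x97
[2] flags=0010 CS?T → r1=0x39
[3] flags=0010 LT?F → skip
[4] flags=0011 → (cmp)
[5] flags=0011 LT?T → r3=0xfa
[6] flags=0011 MI?F → skip

EXEC = [1,2,5]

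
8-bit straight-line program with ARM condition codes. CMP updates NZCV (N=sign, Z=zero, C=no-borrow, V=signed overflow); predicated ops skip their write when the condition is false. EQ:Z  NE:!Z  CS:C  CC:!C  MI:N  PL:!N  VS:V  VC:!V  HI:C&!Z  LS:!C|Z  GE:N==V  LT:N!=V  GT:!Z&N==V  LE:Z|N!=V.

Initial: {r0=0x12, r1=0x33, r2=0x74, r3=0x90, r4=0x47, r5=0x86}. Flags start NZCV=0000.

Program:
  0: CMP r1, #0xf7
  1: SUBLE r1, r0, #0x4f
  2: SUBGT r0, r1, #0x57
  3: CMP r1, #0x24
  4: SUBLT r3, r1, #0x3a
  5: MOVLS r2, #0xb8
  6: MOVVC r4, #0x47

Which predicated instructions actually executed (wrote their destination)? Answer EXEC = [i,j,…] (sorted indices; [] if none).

0: ✓ CMP  NZCV=0000
1: · SUBLE
2: ✓ SUBGT  r0←0xdc
3: ✓ CMP  NZCV=0010
4: · SUBLT
5: · MOVLS
6: ✓ MOVVC  r4←0x47

EXEC = [2,6]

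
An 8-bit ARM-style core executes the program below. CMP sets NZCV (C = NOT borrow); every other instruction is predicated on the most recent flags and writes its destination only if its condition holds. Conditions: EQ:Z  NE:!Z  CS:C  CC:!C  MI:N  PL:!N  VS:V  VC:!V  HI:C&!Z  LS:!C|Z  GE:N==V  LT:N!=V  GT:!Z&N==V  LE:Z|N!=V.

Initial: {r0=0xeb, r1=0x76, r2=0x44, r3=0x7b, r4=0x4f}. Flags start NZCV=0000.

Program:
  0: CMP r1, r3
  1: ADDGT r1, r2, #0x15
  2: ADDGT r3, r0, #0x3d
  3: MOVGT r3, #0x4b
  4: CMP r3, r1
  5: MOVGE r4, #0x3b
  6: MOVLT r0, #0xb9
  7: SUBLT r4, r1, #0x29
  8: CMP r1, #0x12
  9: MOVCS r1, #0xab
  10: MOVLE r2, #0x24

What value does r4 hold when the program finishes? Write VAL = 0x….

[0] flags=1000 → (cmp)
[1] flags=1000 GT?F → skip
[2] flags=1000 GT?F → skip
[3] flags=1000 GT?F → skip
[4] flags=0010 → (cmp)
[5] flags=0010 GE?T → r4=0x3b
[6] flags=0010 LT?F → skip
[7] flags=0010 LT?F → skip
[8] flags=0010 → (cmp)
[9] flags=0010 CS?T → r1=0xab
[10] flags=0010 LE?F → skip

VAL = 0x3b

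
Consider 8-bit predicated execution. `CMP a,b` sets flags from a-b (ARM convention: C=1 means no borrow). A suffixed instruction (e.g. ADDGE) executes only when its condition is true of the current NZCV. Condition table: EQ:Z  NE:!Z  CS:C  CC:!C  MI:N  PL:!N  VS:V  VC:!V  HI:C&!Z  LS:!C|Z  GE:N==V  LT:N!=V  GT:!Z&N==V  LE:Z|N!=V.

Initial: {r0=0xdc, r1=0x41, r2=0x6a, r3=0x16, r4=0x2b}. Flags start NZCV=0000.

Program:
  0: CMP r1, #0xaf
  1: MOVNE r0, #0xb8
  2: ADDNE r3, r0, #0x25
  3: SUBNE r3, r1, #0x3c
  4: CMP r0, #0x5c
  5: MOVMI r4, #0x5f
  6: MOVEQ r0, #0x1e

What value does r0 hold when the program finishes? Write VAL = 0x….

0: ✓ CMP  NZCV=1001
1: ✓ MOVNE  r0←0xb8
2: ✓ ADDNE  r3←0xdd
3: ✓ SUBNE  r3←0x05
4: ✓ CMP  NZCV=0011
5: · MOVMI
6: · MOVEQ

VAL = 0xb8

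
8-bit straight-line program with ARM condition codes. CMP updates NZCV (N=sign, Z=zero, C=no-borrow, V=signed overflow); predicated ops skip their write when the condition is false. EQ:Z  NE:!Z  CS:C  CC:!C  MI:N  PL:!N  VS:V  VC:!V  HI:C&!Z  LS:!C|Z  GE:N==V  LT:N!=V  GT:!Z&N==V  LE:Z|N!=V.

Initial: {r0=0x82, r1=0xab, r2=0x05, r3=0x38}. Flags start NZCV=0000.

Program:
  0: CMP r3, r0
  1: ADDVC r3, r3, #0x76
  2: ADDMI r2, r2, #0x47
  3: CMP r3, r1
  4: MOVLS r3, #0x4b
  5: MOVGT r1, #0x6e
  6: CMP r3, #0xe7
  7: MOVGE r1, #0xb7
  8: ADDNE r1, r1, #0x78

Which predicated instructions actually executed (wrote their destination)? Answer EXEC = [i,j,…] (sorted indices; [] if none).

EXEC = [2,4,5,7,8]

[0] flags=1001 → (cmp)
[1] flags=1001 VC?F → skip
[2] flags=1001 MI?T → r2=0x4c
[3] flags=1001 → (cmp)
[4] flags=1001 LS?T → r3=0x4b
[5] flags=1001 GT?T → r1=0x6e
[6] flags=0000 → (cmp)
[7] flags=0000 GE?T → r1=0xb7
[8] flags=0000 NE?T → r1=0x2f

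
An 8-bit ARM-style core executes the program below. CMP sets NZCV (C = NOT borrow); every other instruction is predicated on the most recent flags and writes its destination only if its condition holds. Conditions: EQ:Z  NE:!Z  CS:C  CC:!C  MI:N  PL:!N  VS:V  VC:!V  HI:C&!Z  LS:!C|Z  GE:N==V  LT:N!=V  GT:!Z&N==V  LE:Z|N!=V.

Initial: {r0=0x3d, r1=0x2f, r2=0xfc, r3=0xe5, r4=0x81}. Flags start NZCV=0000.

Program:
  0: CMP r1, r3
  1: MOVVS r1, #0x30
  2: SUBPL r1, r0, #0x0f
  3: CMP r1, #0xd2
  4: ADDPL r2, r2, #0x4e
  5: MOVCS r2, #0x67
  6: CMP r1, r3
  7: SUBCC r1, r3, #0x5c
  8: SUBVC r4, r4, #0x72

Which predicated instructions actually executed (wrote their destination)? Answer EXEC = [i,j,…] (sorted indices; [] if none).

EXEC = [2,4,7,8]

[0] flags=0000 → (cmp)
[1] flags=0000 VS?F → skip
[2] flags=0000 PL?T → r1=0x2e
[3] flags=0000 → (cmp)
[4] flags=0000 PL?T → r2=0x4a
[5] flags=0000 CS?F → skip
[6] flags=0000 → (cmp)
[7] flags=0000 CC?T → r1=0x89
[8] flags=0000 VC?T → r4=0x0f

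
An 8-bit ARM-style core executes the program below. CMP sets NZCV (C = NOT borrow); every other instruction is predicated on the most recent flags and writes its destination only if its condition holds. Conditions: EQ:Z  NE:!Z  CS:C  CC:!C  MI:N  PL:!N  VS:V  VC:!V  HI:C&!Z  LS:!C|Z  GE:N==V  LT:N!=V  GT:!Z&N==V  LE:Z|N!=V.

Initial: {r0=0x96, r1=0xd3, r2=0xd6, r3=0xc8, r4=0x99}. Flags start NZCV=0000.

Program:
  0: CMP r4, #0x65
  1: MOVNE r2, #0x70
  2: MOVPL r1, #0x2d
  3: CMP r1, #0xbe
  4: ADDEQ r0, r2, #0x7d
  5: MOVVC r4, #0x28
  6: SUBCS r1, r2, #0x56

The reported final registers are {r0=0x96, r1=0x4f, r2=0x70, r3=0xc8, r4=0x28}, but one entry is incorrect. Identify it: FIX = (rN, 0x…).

0: ✓ CMP  NZCV=0011
1: ✓ MOVNE  r2←0x70
2: ✓ MOVPL  r1←0x2d
3: ✓ CMP  NZCV=0000
4: · ADDEQ
5: ✓ MOVVC  r4←0x28
6: · SUBCS

FIX = (r1, 0x2d)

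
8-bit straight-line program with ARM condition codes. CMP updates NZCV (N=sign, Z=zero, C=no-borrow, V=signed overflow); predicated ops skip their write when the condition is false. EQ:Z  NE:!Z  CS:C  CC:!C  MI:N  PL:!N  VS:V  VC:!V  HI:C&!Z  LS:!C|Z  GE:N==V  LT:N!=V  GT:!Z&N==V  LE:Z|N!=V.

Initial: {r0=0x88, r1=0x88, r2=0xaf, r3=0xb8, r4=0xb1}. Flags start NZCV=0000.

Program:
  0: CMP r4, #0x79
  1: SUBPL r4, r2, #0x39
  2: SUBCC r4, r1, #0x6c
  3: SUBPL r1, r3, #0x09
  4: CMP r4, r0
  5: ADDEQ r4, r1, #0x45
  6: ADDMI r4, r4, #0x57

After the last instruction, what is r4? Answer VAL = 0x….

[0] flags=0011 → (cmp)
[1] flags=0011 PL?T → r4=0x76
[2] flags=0011 CC?F → skip
[3] flags=0011 PL?T → r1=0xaf
[4] flags=1001 → (cmp)
[5] flags=1001 EQ?F → skip
[6] flags=1001 MI?T → r4=0xcd

VAL = 0xcd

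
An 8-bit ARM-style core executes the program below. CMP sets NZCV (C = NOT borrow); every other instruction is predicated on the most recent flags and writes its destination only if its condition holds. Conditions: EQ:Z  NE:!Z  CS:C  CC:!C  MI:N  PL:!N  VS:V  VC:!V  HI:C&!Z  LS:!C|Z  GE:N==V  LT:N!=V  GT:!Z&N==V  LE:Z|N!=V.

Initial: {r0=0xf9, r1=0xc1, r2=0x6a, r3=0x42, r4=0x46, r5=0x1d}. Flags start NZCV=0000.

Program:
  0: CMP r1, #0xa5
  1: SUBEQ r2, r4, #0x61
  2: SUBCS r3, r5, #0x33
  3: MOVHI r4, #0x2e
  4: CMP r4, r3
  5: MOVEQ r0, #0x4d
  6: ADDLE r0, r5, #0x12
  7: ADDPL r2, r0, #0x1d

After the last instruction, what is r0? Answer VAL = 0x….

0: ✓ CMP  NZCV=0010
1: · SUBEQ
2: ✓ SUBCS  r3←0xea
3: ✓ MOVHI  r4←0x2e
4: ✓ CMP  NZCV=0000
5: · MOVEQ
6: · ADDLE
7: ✓ ADDPL  r2←0x16

VAL = 0xf9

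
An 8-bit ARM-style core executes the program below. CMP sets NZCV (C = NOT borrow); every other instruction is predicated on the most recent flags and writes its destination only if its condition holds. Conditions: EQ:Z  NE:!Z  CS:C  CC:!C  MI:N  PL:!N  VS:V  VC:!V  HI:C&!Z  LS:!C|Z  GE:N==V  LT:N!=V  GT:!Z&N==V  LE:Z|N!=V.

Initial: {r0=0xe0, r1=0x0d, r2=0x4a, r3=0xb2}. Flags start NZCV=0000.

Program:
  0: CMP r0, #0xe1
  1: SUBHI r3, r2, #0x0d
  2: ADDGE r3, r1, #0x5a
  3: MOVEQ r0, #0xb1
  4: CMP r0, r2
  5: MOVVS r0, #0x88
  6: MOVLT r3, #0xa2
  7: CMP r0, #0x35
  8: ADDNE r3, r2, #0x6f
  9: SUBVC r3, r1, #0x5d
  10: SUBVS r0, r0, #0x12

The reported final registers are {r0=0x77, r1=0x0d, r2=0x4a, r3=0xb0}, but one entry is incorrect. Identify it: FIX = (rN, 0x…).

0: ✓ CMP  NZCV=1000
1: · SUBHI
2: · ADDGE
3: · MOVEQ
4: ✓ CMP  NZCV=1010
5: · MOVVS
6: ✓ MOVLT  r3←0xa2
7: ✓ CMP  NZCV=1010
8: ✓ ADDNE  r3←0xb9
9: ✓ SUBVC  r3←0xb0
10: · SUBVS

FIX = (r0, 0xe0)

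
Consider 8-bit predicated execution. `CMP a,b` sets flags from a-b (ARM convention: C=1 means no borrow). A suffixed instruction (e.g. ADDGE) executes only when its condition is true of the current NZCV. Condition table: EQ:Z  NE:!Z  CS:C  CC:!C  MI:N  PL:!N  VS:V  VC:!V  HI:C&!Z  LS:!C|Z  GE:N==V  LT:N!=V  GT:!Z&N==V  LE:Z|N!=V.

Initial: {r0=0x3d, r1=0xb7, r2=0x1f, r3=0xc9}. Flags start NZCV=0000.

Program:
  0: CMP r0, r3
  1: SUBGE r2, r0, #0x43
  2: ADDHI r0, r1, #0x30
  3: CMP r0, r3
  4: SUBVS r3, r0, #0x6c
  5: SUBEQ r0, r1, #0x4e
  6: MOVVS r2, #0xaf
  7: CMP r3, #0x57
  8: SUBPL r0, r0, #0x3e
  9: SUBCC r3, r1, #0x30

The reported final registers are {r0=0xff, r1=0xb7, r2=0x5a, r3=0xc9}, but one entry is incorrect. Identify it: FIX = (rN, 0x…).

FIX = (r2, 0xfa)

[0] flags=0000 → (cmp)
[1] flags=0000 GE?T → r2=0xfa
[2] flags=0000 HI?F → skip
[3] flags=0000 → (cmp)
[4] flags=0000 VS?F → skip
[5] flags=0000 EQ?F → skip
[6] flags=0000 VS?F → skip
[7] flags=0011 → (cmp)
[8] flags=0011 PL?T → r0=0xff
[9] flags=0011 CC?F → skip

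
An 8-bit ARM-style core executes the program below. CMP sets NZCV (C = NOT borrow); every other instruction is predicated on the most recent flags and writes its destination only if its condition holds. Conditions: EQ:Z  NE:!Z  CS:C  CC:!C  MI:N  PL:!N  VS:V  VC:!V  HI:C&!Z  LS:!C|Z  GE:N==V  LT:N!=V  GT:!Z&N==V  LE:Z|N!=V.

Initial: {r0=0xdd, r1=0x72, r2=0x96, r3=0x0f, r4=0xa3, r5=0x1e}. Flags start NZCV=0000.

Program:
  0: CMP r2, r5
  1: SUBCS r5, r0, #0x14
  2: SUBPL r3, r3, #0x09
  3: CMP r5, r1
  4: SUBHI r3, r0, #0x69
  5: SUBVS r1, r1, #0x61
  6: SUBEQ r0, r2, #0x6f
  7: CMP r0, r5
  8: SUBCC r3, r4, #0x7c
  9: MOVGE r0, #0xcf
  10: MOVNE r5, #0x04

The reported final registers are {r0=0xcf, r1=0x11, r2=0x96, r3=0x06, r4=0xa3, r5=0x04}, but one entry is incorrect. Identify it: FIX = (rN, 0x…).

[0] flags=0011 → (cmp)
[1] flags=0011 CS?T → r5=0xc9
[2] flags=0011 PL?T → r3=0x06
[3] flags=0011 → (cmp)
[4] flags=0011 HI?T → r3=0x74
[5] flags=0011 VS?T → r1=0x11
[6] flags=0011 EQ?F → skip
[7] flags=0010 → (cmp)
[8] flags=0010 CC?F → skip
[9] flags=0010 GE?T → r0=0xcf
[10] flags=0010 NE?T → r5=0x04

FIX = (r3, 0x74)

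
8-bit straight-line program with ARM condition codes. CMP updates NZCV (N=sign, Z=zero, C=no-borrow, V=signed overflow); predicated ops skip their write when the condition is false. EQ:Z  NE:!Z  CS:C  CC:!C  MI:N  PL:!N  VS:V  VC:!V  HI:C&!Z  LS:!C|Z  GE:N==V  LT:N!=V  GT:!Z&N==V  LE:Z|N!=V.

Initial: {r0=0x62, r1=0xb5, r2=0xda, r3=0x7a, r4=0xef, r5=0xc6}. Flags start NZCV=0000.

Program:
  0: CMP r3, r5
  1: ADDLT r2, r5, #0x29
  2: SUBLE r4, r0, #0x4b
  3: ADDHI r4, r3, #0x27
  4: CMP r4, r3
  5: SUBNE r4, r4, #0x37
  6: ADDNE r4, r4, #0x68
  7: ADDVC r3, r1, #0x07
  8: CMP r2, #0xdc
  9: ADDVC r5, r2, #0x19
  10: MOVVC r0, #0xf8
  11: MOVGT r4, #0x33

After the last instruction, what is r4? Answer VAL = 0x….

VAL = 0x20

0: ✓ CMP  NZCV=1001
1: · ADDLT
2: · SUBLE
3: · ADDHI
4: ✓ CMP  NZCV=0011
5: ✓ SUBNE  r4←0xb8
6: ✓ ADDNE  r4←0x20
7: · ADDVC
8: ✓ CMP  NZCV=1000
9: ✓ ADDVC  r5←0xf3
10: ✓ MOVVC  r0←0xf8
11: · MOVGT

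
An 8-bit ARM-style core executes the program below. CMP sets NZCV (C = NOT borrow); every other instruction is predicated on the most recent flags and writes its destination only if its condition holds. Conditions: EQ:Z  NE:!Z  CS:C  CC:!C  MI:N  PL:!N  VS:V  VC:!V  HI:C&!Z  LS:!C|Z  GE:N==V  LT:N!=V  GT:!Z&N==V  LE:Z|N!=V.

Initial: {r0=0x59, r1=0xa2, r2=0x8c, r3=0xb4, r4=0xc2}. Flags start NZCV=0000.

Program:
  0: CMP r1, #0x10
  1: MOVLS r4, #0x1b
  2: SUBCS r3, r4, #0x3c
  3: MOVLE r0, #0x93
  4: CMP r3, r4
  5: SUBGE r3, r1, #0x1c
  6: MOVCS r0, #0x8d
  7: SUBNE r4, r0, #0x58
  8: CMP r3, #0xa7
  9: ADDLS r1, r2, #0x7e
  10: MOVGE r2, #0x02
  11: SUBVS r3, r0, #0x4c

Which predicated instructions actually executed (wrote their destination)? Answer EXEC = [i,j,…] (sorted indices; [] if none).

EXEC = [2,3,7,9]

0: ✓ CMP  NZCV=1010
1: · MOVLS
2: ✓ SUBCS  r3←0x86
3: ✓ MOVLE  r0←0x93
4: ✓ CMP  NZCV=1000
5: · SUBGE
6: · MOVCS
7: ✓ SUBNE  r4←0x3b
8: ✓ CMP  NZCV=1000
9: ✓ ADDLS  r1←0x0a
10: · MOVGE
11: · SUBVS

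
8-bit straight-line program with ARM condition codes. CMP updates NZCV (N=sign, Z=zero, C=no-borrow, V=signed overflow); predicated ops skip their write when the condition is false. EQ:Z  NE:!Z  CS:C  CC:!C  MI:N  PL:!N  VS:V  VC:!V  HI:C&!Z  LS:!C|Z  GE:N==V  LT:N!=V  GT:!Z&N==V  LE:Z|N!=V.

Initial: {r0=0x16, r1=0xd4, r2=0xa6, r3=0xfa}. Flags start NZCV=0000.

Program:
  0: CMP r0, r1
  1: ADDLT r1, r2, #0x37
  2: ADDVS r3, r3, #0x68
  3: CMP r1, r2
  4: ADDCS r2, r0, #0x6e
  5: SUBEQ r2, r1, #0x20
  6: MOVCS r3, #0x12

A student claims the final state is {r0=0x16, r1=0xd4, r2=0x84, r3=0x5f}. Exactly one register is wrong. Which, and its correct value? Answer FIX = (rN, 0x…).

FIX = (r3, 0x12)

[0] flags=0000 → (cmp)
[1] flags=0000 LT?F → skip
[2] flags=0000 VS?F → skip
[3] flags=0010 → (cmp)
[4] flags=0010 CS?T → r2=0x84
[5] flags=0010 EQ?F → skip
[6] flags=0010 CS?T → r3=0x12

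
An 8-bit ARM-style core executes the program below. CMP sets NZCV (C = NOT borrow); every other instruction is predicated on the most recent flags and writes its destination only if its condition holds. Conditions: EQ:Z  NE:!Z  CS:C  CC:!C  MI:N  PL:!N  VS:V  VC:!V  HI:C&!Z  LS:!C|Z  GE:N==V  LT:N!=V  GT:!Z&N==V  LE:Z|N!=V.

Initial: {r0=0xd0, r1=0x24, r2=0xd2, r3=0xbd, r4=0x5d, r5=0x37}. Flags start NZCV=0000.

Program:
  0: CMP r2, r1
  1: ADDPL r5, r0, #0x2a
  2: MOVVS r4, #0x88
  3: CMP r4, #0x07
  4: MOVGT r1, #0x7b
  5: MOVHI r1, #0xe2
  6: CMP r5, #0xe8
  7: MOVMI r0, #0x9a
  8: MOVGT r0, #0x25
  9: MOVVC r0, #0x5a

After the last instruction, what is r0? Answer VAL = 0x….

0: ✓ CMP  NZCV=1010
1: · ADDPL
2: · MOVVS
3: ✓ CMP  NZCV=0010
4: ✓ MOVGT  r1←0x7b
5: ✓ MOVHI  r1←0xe2
6: ✓ CMP  NZCV=0000
7: · MOVMI
8: ✓ MOVGT  r0←0x25
9: ✓ MOVVC  r0←0x5a

VAL = 0x5a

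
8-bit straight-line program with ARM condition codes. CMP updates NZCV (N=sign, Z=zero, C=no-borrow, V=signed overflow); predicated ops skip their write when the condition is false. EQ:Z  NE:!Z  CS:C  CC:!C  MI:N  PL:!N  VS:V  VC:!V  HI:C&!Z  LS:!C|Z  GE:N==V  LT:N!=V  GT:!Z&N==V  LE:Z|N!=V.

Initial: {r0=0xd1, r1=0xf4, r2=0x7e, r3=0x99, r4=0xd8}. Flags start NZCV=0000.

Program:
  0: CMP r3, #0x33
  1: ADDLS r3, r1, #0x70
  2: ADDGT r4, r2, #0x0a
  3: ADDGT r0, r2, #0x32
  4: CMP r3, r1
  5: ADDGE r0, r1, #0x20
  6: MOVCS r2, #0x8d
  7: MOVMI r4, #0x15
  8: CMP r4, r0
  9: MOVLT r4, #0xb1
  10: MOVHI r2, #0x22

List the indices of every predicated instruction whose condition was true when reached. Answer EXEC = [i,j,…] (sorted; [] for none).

[0] flags=0011 → (cmp)
[1] flags=0011 LS?F → skip
[2] flags=0011 GT?F → skip
[3] flags=0011 GT?F → skip
[4] flags=1000 → (cmp)
[5] flags=1000 GE?F → skip
[6] flags=1000 CS?F → skip
[7] flags=1000 MI?T → r4=0x15
[8] flags=0000 → (cmp)
[9] flags=0000 LT?F → skip
[10] flags=0000 HI?F → skip

EXEC = [7]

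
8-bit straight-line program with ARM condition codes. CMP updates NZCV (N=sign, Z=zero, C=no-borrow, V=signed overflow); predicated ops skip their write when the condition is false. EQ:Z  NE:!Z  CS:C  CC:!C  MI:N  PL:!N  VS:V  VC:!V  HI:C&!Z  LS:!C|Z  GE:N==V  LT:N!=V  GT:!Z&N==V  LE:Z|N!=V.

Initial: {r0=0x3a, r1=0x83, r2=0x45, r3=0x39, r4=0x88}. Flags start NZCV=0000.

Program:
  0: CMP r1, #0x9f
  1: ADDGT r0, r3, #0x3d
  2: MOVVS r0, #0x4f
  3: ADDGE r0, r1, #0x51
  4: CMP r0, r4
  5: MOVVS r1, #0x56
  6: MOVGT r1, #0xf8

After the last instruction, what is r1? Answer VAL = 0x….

VAL = 0xf8

[0] flags=1000 → (cmp)
[1] flags=1000 GT?F → skip
[2] flags=1000 VS?F → skip
[3] flags=1000 GE?F → skip
[4] flags=1001 → (cmp)
[5] flags=1001 VS?T → r1=0x56
[6] flags=1001 GT?T → r1=0xf8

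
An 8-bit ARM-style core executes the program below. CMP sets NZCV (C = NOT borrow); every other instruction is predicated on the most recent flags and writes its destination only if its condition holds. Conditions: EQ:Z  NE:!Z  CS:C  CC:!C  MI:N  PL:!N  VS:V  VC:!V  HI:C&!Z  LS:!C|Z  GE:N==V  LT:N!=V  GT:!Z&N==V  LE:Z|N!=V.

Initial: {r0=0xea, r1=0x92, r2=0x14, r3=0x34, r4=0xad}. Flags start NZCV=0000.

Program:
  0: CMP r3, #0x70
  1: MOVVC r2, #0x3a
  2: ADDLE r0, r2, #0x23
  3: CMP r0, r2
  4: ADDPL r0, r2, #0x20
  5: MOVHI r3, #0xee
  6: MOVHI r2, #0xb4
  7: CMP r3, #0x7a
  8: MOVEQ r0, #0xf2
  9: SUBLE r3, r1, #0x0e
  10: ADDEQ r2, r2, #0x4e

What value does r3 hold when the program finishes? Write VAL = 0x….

0: ✓ CMP  NZCV=1000
1: ✓ MOVVC  r2←0x3a
2: ✓ ADDLE  r0←0x5d
3: ✓ CMP  NZCV=0010
4: ✓ ADDPL  r0←0x5a
5: ✓ MOVHI  r3←0xee
6: ✓ MOVHI  r2←0xb4
7: ✓ CMP  NZCV=0011
8: · MOVEQ
9: ✓ SUBLE  r3←0x84
10: · ADDEQ

VAL = 0x84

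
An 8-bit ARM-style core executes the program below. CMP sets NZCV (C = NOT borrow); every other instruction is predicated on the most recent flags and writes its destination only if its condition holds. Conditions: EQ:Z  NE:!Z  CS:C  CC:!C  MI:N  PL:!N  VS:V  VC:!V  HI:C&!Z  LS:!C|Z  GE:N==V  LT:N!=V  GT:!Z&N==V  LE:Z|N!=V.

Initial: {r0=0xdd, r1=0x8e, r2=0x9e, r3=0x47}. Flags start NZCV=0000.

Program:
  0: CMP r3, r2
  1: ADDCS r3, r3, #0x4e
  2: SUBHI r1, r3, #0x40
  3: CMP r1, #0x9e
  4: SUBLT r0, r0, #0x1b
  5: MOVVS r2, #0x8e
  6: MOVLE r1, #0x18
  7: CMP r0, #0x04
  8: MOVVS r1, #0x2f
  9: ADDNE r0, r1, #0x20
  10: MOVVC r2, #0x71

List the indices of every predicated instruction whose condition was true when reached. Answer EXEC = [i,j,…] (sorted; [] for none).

EXEC = [4,6,9,10]

0: ✓ CMP  NZCV=1001
1: · ADDCS
2: · SUBHI
3: ✓ CMP  NZCV=1000
4: ✓ SUBLT  r0←0xc2
5: · MOVVS
6: ✓ MOVLE  r1←0x18
7: ✓ CMP  NZCV=1010
8: · MOVVS
9: ✓ ADDNE  r0←0x38
10: ✓ MOVVC  r2←0x71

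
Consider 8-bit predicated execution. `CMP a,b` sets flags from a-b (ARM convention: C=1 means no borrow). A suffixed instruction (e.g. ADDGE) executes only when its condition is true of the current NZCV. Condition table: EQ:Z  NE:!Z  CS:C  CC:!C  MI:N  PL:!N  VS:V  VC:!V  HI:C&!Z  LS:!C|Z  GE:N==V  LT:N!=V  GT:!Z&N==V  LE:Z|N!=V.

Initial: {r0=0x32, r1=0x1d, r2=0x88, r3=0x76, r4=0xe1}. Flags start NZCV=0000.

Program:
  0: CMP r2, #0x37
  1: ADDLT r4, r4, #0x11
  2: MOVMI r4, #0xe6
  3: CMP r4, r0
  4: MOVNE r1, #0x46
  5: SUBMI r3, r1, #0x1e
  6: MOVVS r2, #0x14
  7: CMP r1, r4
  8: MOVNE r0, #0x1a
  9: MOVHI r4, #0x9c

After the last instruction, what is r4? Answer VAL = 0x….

VAL = 0xf2

0: ✓ CMP  NZCV=0011
1: ✓ ADDLT  r4←0xf2
2: · MOVMI
3: ✓ CMP  NZCV=1010
4: ✓ MOVNE  r1←0x46
5: ✓ SUBMI  r3←0x28
6: · MOVVS
7: ✓ CMP  NZCV=0000
8: ✓ MOVNE  r0←0x1a
9: · MOVHI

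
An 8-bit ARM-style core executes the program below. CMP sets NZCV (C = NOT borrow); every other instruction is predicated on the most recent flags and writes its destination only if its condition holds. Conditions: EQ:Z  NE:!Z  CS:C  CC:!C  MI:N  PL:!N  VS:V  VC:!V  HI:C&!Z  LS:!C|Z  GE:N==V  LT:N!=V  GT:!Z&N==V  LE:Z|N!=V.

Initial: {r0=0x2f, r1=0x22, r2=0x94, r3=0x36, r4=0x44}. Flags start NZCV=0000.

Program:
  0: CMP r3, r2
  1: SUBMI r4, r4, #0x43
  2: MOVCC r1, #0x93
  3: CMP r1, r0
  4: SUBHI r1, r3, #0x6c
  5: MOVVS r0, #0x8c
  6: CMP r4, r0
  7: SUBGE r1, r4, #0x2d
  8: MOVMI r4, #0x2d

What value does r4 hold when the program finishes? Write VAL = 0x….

[0] flags=1001 → (cmp)
[1] flags=1001 MI?T → r4=0x01
[2] flags=1001 CC?T → r1=0x93
[3] flags=0011 → (cmp)
[4] flags=0011 HI?T → r1=0xca
[5] flags=0011 VS?T → r0=0x8c
[6] flags=0000 → (cmp)
[7] flags=0000 GE?T → r1=0xd4
[8] flags=0000 MI?F → skip

VAL = 0x01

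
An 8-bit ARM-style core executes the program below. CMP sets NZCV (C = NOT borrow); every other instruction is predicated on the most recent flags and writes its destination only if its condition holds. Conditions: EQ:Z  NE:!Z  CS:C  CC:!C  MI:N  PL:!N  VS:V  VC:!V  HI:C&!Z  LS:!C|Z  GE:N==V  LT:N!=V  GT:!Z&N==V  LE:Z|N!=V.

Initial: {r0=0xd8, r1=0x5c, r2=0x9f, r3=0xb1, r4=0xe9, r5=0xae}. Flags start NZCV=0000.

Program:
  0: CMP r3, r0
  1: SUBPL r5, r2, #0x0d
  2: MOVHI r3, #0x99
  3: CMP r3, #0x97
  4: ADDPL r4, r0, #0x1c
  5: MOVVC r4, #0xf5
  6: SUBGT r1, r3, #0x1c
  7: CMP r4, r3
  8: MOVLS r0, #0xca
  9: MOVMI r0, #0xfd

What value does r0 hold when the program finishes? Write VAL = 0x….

0: ✓ CMP  NZCV=1000
1: · SUBPL
2: · MOVHI
3: ✓ CMP  NZCV=0010
4: ✓ ADDPL  r4←0xf4
5: ✓ MOVVC  r4←0xf5
6: ✓ SUBGT  r1←0x95
7: ✓ CMP  NZCV=0010
8: · MOVLS
9: · MOVMI

VAL = 0xd8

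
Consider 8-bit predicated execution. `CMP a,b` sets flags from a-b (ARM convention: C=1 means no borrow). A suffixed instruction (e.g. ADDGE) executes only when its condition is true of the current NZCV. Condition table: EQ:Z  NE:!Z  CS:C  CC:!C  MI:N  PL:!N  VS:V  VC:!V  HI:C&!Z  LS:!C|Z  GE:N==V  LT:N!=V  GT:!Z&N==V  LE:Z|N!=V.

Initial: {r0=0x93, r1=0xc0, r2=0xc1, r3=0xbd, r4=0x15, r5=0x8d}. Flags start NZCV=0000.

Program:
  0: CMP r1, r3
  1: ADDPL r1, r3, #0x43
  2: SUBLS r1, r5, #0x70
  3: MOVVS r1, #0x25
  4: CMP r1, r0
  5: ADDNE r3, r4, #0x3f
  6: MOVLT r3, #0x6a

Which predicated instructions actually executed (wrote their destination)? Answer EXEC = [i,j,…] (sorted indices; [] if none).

EXEC = [1,5]

0: ✓ CMP  NZCV=0010
1: ✓ ADDPL  r1←0x00
2: · SUBLS
3: · MOVVS
4: ✓ CMP  NZCV=0000
5: ✓ ADDNE  r3←0x54
6: · MOVLT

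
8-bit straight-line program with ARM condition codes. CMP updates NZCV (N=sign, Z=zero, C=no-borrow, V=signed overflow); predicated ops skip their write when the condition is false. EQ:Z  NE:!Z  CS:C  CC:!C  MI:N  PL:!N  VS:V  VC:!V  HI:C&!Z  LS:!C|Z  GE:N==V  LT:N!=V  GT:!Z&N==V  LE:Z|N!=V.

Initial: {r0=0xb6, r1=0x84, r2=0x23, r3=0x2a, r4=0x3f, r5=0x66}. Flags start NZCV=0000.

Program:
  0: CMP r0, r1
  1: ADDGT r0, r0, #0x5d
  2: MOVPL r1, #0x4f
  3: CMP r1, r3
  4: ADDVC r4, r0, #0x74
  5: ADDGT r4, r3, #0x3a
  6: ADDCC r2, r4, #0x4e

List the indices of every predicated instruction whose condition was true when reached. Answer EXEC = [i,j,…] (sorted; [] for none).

EXEC = [1,2,4,5]

[0] flags=0010 → (cmp)
[1] flags=0010 GT?T → r0=0x13
[2] flags=0010 PL?T → r1=0x4f
[3] flags=0010 → (cmp)
[4] flags=0010 VC?T → r4=0x87
[5] flags=0010 GT?T → r4=0x64
[6] flags=0010 CC?F → skip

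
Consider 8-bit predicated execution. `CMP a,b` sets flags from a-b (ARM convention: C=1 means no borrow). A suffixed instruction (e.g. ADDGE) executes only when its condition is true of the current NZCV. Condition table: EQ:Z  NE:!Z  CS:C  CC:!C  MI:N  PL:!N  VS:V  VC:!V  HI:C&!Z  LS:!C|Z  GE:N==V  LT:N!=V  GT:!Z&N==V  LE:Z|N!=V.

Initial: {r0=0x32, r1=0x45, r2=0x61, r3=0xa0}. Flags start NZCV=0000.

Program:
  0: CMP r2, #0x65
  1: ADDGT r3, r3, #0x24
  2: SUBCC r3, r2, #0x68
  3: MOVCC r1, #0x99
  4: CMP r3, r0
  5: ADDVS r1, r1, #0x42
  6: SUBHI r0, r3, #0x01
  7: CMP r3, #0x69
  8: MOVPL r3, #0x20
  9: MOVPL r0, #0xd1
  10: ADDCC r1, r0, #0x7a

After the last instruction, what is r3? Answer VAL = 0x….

VAL = 0xf9

0: ✓ CMP  NZCV=1000
1: · ADDGT
2: ✓ SUBCC  r3←0xf9
3: ✓ MOVCC  r1←0x99
4: ✓ CMP  NZCV=1010
5: · ADDVS
6: ✓ SUBHI  r0←0xf8
7: ✓ CMP  NZCV=1010
8: · MOVPL
9: · MOVPL
10: · ADDCC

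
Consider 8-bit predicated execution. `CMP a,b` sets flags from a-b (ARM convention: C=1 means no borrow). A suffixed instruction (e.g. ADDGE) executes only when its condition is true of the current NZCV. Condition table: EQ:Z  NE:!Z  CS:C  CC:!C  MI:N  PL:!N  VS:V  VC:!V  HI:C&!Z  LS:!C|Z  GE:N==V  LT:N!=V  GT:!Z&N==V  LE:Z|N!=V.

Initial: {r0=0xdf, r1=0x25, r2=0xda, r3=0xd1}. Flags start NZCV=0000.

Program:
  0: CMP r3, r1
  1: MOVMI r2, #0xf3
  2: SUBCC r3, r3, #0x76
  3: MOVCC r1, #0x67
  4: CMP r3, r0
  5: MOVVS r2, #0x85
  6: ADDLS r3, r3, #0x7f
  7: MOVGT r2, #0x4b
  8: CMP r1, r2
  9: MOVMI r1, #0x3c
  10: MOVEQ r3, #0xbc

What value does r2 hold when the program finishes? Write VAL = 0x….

VAL = 0xf3

[0] flags=1010 → (cmp)
[1] flags=1010 MI?T → r2=0xf3
[2] flags=1010 CC?F → skip
[3] flags=1010 CC?F → skip
[4] flags=1000 → (cmp)
[5] flags=1000 VS?F → skip
[6] flags=1000 LS?T → r3=0x50
[7] flags=1000 GT?F → skip
[8] flags=0000 → (cmp)
[9] flags=0000 MI?F → skip
[10] flags=0000 EQ?F → skip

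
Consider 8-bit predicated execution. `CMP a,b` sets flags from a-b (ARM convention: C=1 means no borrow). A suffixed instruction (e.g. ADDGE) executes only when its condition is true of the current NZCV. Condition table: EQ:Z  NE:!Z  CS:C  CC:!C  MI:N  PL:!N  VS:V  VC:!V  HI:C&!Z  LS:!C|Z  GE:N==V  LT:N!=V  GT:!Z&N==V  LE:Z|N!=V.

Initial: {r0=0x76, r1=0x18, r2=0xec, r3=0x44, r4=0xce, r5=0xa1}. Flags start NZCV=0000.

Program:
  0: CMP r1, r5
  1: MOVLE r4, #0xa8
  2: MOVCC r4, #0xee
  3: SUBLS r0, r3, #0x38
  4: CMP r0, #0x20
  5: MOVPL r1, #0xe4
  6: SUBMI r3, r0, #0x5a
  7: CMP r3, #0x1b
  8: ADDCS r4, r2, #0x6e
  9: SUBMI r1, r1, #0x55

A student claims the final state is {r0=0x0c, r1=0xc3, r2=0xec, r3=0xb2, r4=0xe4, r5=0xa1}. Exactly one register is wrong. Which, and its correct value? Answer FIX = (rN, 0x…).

FIX = (r4, 0x5a)

[0] flags=0000 → (cmp)
[1] flags=0000 LE?F → skip
[2] flags=0000 CC?T → r4=0xee
[3] flags=0000 LS?T → r0=0x0c
[4] flags=1000 → (cmp)
[5] flags=1000 PL?F → skip
[6] flags=1000 MI?T → r3=0xb2
[7] flags=1010 → (cmp)
[8] flags=1010 CS?T → r4=0x5a
[9] flags=1010 MI?T → r1=0xc3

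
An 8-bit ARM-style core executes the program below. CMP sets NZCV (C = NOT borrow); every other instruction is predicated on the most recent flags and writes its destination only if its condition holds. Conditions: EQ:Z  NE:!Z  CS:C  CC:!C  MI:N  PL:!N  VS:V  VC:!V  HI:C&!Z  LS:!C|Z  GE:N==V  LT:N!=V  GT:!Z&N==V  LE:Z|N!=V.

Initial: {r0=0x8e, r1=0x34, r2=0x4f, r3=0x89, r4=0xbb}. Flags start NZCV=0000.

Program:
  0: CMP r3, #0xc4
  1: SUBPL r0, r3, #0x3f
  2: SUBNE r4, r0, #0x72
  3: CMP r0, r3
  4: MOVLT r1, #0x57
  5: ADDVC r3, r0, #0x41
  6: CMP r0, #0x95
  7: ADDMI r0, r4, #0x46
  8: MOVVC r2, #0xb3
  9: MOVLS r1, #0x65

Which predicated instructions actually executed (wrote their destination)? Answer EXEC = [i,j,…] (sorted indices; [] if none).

0: ✓ CMP  NZCV=1000
1: · SUBPL
2: ✓ SUBNE  r4←0x1c
3: ✓ CMP  NZCV=0010
4: · MOVLT
5: ✓ ADDVC  r3←0xcf
6: ✓ CMP  NZCV=1000
7: ✓ ADDMI  r0←0x62
8: ✓ MOVVC  r2←0xb3
9: ✓ MOVLS  r1←0x65

EXEC = [2,5,7,8,9]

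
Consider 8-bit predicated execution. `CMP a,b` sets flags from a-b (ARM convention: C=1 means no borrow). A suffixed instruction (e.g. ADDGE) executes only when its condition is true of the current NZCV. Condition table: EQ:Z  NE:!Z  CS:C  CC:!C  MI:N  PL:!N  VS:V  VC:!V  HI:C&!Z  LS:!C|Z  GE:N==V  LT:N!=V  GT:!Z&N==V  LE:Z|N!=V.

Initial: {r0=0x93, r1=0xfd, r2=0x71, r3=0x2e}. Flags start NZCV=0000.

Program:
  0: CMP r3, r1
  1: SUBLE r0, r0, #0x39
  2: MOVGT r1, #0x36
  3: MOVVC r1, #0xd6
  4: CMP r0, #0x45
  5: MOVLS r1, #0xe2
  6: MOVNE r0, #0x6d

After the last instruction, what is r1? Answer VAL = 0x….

VAL = 0xd6

[0] flags=0000 → (cmp)
[1] flags=0000 LE?F → skip
[2] flags=0000 GT?T → r1=0x36
[3] flags=0000 VC?T → r1=0xd6
[4] flags=0011 → (cmp)
[5] flags=0011 LS?F → skip
[6] flags=0011 NE?T → r0=0x6d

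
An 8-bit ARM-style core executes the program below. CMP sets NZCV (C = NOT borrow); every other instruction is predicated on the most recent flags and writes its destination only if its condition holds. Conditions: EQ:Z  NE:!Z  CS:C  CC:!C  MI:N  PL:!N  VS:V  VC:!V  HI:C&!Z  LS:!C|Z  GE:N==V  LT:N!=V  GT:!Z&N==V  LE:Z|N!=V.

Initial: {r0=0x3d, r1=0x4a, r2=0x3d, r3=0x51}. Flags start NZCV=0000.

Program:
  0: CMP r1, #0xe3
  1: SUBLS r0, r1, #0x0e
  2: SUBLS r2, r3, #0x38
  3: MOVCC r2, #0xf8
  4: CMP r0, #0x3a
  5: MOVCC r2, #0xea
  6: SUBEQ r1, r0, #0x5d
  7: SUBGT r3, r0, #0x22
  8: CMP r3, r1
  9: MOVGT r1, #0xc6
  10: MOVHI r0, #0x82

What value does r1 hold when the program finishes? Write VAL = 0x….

VAL = 0x4a

0: ✓ CMP  NZCV=0000
1: ✓ SUBLS  r0←0x3c
2: ✓ SUBLS  r2←0x19
3: ✓ MOVCC  r2←0xf8
4: ✓ CMP  NZCV=0010
5: · MOVCC
6: · SUBEQ
7: ✓ SUBGT  r3←0x1a
8: ✓ CMP  NZCV=1000
9: · MOVGT
10: · MOVHI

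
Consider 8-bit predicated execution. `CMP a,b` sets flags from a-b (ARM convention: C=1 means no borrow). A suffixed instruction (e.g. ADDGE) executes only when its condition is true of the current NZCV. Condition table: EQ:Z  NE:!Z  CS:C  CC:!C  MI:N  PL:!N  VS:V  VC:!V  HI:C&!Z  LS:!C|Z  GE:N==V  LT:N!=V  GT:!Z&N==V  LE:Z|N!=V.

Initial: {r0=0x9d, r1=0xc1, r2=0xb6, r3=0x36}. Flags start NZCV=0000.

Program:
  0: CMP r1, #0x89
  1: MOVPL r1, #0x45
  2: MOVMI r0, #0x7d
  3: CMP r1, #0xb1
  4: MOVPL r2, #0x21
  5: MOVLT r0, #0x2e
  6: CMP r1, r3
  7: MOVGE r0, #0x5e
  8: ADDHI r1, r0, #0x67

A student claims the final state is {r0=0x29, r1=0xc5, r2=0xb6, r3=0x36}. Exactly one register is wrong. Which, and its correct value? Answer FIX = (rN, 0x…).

FIX = (r0, 0x5e)

0: ✓ CMP  NZCV=0010
1: ✓ MOVPL  r1←0x45
2: · MOVMI
3: ✓ CMP  NZCV=1001
4: · MOVPL
5: · MOVLT
6: ✓ CMP  NZCV=0010
7: ✓ MOVGE  r0←0x5e
8: ✓ ADDHI  r1←0xc5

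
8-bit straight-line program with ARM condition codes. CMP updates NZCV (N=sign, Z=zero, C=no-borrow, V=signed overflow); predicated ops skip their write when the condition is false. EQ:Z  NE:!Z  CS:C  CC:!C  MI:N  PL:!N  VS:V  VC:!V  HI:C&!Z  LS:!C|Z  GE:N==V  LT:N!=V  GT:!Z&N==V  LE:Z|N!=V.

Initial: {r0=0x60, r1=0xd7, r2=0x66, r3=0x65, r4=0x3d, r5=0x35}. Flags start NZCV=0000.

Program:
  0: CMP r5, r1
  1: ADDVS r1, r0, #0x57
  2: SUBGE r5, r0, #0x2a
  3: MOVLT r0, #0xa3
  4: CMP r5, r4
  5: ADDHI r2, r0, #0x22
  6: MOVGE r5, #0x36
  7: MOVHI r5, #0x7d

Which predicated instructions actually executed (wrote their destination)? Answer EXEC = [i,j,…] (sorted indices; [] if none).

[0] flags=0000 → (cmp)
[1] flags=0000 VS?F → skip
[2] flags=0000 GE?T → r5=0x36
[3] flags=0000 LT?F → skip
[4] flags=1000 → (cmp)
[5] flags=1000 HI?F → skip
[6] flags=1000 GE?F → skip
[7] flags=1000 HI?F → skip

EXEC = [2]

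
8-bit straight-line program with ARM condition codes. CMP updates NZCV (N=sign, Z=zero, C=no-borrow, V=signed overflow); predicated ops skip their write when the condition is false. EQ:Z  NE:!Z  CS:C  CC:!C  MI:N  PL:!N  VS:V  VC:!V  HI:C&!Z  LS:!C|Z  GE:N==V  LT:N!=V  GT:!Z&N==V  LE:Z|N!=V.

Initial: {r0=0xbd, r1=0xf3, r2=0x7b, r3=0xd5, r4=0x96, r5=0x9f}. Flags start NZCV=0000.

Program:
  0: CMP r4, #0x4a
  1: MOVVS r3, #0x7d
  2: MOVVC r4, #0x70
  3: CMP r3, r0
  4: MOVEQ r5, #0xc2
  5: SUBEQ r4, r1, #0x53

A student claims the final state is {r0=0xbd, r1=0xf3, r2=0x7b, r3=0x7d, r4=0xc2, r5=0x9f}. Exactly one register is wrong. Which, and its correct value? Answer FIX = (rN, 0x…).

[0] flags=0011 → (cmp)
[1] flags=0011 VS?T → r3=0x7d
[2] flags=0011 VC?F → skip
[3] flags=1001 → (cmp)
[4] flags=1001 EQ?F → skip
[5] flags=1001 EQ?F → skip

FIX = (r4, 0x96)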